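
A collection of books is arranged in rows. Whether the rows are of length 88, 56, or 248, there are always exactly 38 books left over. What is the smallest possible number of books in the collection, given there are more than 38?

19134

N − 38 must be a common multiple of 88, 56, and 248.
88 = 2^3 × 11
56 = 2^3 × 7
248 = 2^3 × 31
LCM(88, 56, 248) = 2^3 × 7 × 11 × 31 = 19096.
Smallest N > 38 is LCM + 38 = 19096 + 38 = 19134.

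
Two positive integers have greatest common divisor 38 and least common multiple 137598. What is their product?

For any two positive integers, gcd × lcm = product = 38 × 137598 = 5228724.

5228724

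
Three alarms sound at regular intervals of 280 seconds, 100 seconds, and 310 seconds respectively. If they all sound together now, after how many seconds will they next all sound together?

43400 seconds

They coincide at every common multiple of the periods; the first is the LCM.
280 = 2^3 × 5 × 7
100 = 2^2 × 5^2
310 = 2 × 5 × 31
LCM(280, 100, 310) = 2^3 × 5^2 × 7 × 31 = 43400.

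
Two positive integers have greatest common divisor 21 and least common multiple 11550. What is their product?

242550

For any two positive integers, gcd × lcm = product = 21 × 11550 = 242550.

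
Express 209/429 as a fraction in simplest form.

209 = 11 × 19
429 = 3 × 11 × 13
gcd(209, 429) = 11.
Divide numerator and denominator by 11: 209/429 = 19/39.

19/39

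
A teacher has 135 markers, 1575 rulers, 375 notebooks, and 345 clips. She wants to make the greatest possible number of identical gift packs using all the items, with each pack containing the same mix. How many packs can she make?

15 packs

The pack count must divide each quantity, so the greatest is gcd(135, 1575, 375, 345).
135 = 3^3 × 5
1575 = 3^2 × 5^2 × 7
375 = 3 × 5^3
345 = 3 × 5 × 23
gcd(135, 1575, 375, 345) = 3 × 5 = 15.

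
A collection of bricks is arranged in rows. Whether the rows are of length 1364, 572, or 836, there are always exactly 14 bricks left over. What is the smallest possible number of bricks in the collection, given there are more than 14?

N − 14 must be a common multiple of 1364, 572, and 836.
1364 = 2^2 × 11 × 31
572 = 2^2 × 11 × 13
836 = 2^2 × 11 × 19
LCM(1364, 572, 836) = 2^2 × 11 × 13 × 19 × 31 = 336908.
Smallest N > 14 is LCM + 14 = 336908 + 14 = 336922.

336922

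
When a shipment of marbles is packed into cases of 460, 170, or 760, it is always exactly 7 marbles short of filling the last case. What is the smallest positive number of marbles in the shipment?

Being 7 short of a full case of size k means N ≡ −7 (mod k), i.e. N + 7 is a multiple of each size.
460 = 2^2 × 5 × 23
170 = 2 × 5 × 17
760 = 2^3 × 5 × 19
LCM(460, 170, 760) = 2^3 × 5 × 17 × 19 × 23 = 297160.
Smallest positive N is 297160 − 7 = 297153.

297153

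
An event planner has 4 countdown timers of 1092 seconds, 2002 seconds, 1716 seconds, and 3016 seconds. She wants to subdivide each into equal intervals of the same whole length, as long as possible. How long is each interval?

26 seconds

The interval must divide each timer length; the longest such is the gcd.
1092 = 2^2 × 3 × 7 × 13
2002 = 2 × 7 × 11 × 13
1716 = 2^2 × 3 × 11 × 13
3016 = 2^3 × 13 × 29
gcd(1092, 2002, 1716, 3016) = 2 × 13 = 26.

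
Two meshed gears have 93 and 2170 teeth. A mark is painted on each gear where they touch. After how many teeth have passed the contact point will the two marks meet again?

6510 teeth

They coincide at every common multiple of the periods; the first is the LCM.
93 = 3 × 31
2170 = 2 × 5 × 7 × 31
LCM(93, 2170) = 2 × 3 × 5 × 7 × 31 = 6510.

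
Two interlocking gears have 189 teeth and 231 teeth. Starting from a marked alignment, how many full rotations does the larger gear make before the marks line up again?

9 rotations

All finish a whole number of cycles simultaneously at t = LCM of the periods.
189 = 3^3 × 7
231 = 3 × 7 × 11
LCM(189, 231) = 3^3 × 7 × 11 = 2079.
Rotations for period 231: 2079 / 231 = 9.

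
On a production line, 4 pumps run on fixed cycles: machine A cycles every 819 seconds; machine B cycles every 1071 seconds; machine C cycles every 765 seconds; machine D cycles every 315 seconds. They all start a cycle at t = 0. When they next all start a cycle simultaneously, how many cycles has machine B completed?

All finish a whole number of cycles simultaneously at t = LCM of the periods.
819 = 3^2 × 7 × 13
1071 = 3^2 × 7 × 17
765 = 3^2 × 5 × 17
315 = 3^2 × 5 × 7
LCM(819, 1071, 765, 315) = 3^2 × 5 × 7 × 13 × 17 = 69615.
Cycles for period 1071: 69615 / 1071 = 65.

65 cycles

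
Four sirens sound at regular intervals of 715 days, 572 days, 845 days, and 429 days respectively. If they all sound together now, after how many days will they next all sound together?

111540 days

They coincide at every common multiple of the periods; the first is the LCM.
715 = 5 × 11 × 13
572 = 2^2 × 11 × 13
845 = 5 × 13^2
429 = 3 × 11 × 13
LCM(715, 572, 845, 429) = 2^2 × 3 × 5 × 11 × 13^2 = 111540.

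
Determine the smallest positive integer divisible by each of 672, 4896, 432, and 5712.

102816

672 = 2^5 × 3 × 7
4896 = 2^5 × 3^2 × 17
432 = 2^4 × 3^3
5712 = 2^4 × 3 × 7 × 17
LCM(672, 4896, 432, 5712) = 2^5 × 3^3 × 7 × 17 = 102816.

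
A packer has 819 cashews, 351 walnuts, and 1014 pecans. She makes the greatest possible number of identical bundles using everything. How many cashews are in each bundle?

21

Number of bundles = gcd(819, 351, 1014).
819 = 3^2 × 7 × 13
351 = 3^3 × 13
1014 = 2 × 3 × 13^2
gcd(819, 351, 1014) = 3 × 13 = 39.
cashews per bundle = 819 / 39 = 21.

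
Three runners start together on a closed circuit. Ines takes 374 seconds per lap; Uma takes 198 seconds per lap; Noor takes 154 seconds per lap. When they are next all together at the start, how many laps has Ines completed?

All finish a whole number of cycles simultaneously at t = LCM of the periods.
374 = 2 × 11 × 17
198 = 2 × 3^2 × 11
154 = 2 × 7 × 11
LCM(374, 198, 154) = 2 × 3^2 × 7 × 11 × 17 = 23562.
Laps for period 374: 23562 / 374 = 63.

63 laps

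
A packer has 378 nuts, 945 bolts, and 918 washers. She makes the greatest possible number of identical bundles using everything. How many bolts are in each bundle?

35

Number of bundles = gcd(378, 945, 918).
378 = 2 × 3^3 × 7
945 = 3^3 × 5 × 7
918 = 2 × 3^3 × 17
gcd(378, 945, 918) = 3^3 = 27.
bolts per bundle = 945 / 27 = 35.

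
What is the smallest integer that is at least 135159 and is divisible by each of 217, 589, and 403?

The integer must be a common multiple of 217, 589, and 403, so a multiple of their LCM.
217 = 7 × 31
589 = 19 × 31
403 = 13 × 31
LCM(217, 589, 403) = 7 × 13 × 19 × 31 = 53599.
Smallest multiple of 53599 that is ≥ 135159: ⌈135159/53599⌉ × 53599 = 3 × 53599 = 160797.

160797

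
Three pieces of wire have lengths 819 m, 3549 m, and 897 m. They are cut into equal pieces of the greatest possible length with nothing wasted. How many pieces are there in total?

135

Piece length = gcd(819, 3549, 897).
819 = 3^2 × 7 × 13
3549 = 3 × 7 × 13^2
897 = 3 × 13 × 23
gcd(819, 3549, 897) = 3 × 13 = 39.
Total pieces = 819/39 + 3549/39 + 897/39 = 21 + 91 + 23 = 135.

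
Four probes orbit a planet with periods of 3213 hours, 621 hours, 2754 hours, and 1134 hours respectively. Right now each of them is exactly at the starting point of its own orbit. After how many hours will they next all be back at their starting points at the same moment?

We need the least common multiple of the intervals.
3213 = 3^3 × 7 × 17
621 = 3^3 × 23
2754 = 2 × 3^4 × 17
1134 = 2 × 3^4 × 7
LCM(3213, 621, 2754, 1134) = 2 × 3^4 × 7 × 17 × 23 = 443394.

443394 hours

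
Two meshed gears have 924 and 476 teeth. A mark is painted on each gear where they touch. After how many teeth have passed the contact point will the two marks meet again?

We need the least common multiple of the intervals.
924 = 2^2 × 3 × 7 × 11
476 = 2^2 × 7 × 17
LCM(924, 476) = 2^2 × 3 × 7 × 11 × 17 = 15708.

15708 teeth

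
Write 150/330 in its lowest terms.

5/11

150 = 2 × 3 × 5^2
330 = 2 × 3 × 5 × 11
gcd(150, 330) = 2 × 3 × 5 = 30.
Divide numerator and denominator by 30: 150/330 = 5/11.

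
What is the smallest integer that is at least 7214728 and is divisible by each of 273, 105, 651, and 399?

7235865

The integer must be a common multiple of 273, 105, 651, and 399, so a multiple of their LCM.
273 = 3 × 7 × 13
105 = 3 × 5 × 7
651 = 3 × 7 × 31
399 = 3 × 7 × 19
LCM(273, 105, 651, 399) = 3 × 5 × 7 × 13 × 19 × 31 = 803985.
Smallest multiple of 803985 that is ≥ 7214728: ⌈7214728/803985⌉ × 803985 = 9 × 803985 = 7235865.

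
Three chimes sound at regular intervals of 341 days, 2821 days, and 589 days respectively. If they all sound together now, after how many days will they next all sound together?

We need the least common multiple of the intervals.
341 = 11 × 31
2821 = 7 × 13 × 31
589 = 19 × 31
LCM(341, 2821, 589) = 7 × 11 × 13 × 19 × 31 = 589589.

589589 days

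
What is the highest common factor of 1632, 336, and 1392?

1632 = 2^5 × 3 × 17
336 = 2^4 × 3 × 7
1392 = 2^4 × 3 × 29
gcd(1632, 336, 1392) = 2^4 × 3 = 48.

48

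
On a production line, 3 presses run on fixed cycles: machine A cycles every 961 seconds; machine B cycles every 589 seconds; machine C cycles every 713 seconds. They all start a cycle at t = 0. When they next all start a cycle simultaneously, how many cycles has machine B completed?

They are all back at their starting positions together after one LCM of the periods.
961 = 31^2
589 = 19 × 31
713 = 23 × 31
LCM(961, 589, 713) = 19 × 23 × 31^2 = 419957.
Cycles for period 589: 419957 / 589 = 713.

713 cycles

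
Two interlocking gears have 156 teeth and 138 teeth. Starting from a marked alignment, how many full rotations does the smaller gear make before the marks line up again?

The first common completion time is the LCM of the periods.
156 = 2^2 × 3 × 13
138 = 2 × 3 × 23
LCM(156, 138) = 2^2 × 3 × 13 × 23 = 3588.
Rotations for period 138: 3588 / 138 = 26.

26 rotations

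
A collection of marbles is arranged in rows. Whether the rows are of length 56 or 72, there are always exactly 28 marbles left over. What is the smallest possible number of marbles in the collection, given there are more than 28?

N − 28 must be a common multiple of 56 and 72.
56 = 2^3 × 7
72 = 2^3 × 3^2
LCM(56, 72) = 2^3 × 3^2 × 7 = 504.
Smallest N > 28 is LCM + 28 = 504 + 28 = 532.

532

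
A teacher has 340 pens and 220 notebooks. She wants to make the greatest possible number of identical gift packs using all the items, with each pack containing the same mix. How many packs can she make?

20 packs

By the Euclidean algorithm:
340 = 1 × 220 + 120
220 = 1 × 120 + 100
120 = 1 × 100 + 20
100 = 5 × 20 + 0
gcd(340, 220) = 20.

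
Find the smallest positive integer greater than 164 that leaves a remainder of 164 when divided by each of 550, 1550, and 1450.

494614

N − 164 must be a common multiple of 550, 1550, and 1450.
550 = 2 × 5^2 × 11
1550 = 2 × 5^2 × 31
1450 = 2 × 5^2 × 29
LCM(550, 1550, 1450) = 2 × 5^2 × 11 × 29 × 31 = 494450.
Smallest N > 164 is LCM + 164 = 494450 + 164 = 494614.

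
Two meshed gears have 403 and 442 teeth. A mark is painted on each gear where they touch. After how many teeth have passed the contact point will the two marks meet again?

We need the least common multiple of the intervals.
403 = 13 × 31
442 = 2 × 13 × 17
LCM(403, 442) = 2 × 13 × 17 × 31 = 13702.

13702 teeth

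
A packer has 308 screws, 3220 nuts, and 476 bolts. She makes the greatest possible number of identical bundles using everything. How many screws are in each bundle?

11

Number of bundles = gcd(308, 3220, 476).
308 = 2^2 × 7 × 11
3220 = 2^2 × 5 × 7 × 23
476 = 2^2 × 7 × 17
gcd(308, 3220, 476) = 2^2 × 7 = 28.
screws per bundle = 308 / 28 = 11.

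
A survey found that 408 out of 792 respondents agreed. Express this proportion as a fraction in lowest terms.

17/33

408 = 2^3 × 3 × 17
792 = 2^3 × 3^2 × 11
gcd(408, 792) = 2^3 × 3 = 24.
Divide numerator and denominator by 24: 408/792 = 17/33.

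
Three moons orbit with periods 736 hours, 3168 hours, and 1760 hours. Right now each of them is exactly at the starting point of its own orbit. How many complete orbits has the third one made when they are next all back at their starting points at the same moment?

All finish a whole number of cycles simultaneously at t = LCM of the periods.
736 = 2^5 × 23
3168 = 2^5 × 3^2 × 11
1760 = 2^5 × 5 × 11
LCM(736, 3168, 1760) = 2^5 × 3^2 × 5 × 11 × 23 = 364320.
Orbits for period 1760: 364320 / 1760 = 207.

207 orbits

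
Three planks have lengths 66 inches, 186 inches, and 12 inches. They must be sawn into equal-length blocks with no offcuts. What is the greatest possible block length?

6 inches

This is the greatest common divisor of 66, 186, and 12.
66 = 2 × 3 × 11
186 = 2 × 3 × 31
12 = 2^2 × 3
gcd(66, 186, 12) = 2 × 3 = 6.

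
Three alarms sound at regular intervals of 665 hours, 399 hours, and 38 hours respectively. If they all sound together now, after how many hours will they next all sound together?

The first simultaneous occurrence is after LCM of the individual periods.
665 = 5 × 7 × 19
399 = 3 × 7 × 19
38 = 2 × 19
LCM(665, 399, 38) = 2 × 3 × 5 × 7 × 19 = 3990.

3990 hours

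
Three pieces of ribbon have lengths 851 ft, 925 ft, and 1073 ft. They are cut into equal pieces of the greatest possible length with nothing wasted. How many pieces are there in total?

Piece length = gcd(851, 925, 1073).
851 = 23 × 37
925 = 5^2 × 37
1073 = 29 × 37
gcd(851, 925, 1073) = 37.
Total pieces = 851/37 + 925/37 + 1073/37 = 23 + 25 + 29 = 77.

77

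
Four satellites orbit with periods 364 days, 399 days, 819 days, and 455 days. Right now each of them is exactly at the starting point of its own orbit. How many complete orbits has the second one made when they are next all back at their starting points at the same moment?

780 orbits

All finish a whole number of cycles simultaneously at t = LCM of the periods.
364 = 2^2 × 7 × 13
399 = 3 × 7 × 19
819 = 3^2 × 7 × 13
455 = 5 × 7 × 13
LCM(364, 399, 819, 455) = 2^2 × 3^2 × 5 × 7 × 13 × 19 = 311220.
Orbits for period 399: 311220 / 399 = 780.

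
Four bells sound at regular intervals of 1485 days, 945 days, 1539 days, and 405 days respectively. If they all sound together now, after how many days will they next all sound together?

They coincide at every common multiple of the periods; the first is the LCM.
1485 = 3^3 × 5 × 11
945 = 3^3 × 5 × 7
1539 = 3^4 × 19
405 = 3^4 × 5
LCM(1485, 945, 1539, 405) = 3^4 × 5 × 7 × 11 × 19 = 592515.

592515 days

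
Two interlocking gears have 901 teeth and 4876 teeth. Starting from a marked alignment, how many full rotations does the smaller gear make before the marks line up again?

92 rotations

The first common completion time is the LCM of the periods.
901 = 17 × 53
4876 = 2^2 × 23 × 53
LCM(901, 4876) = 2^2 × 17 × 23 × 53 = 82892.
Rotations for period 901: 82892 / 901 = 92.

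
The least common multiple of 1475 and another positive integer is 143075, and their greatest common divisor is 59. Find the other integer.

gcd × lcm = product of the two integers, so the other integer is (59 × 143075) / 1475 = 5723.

5723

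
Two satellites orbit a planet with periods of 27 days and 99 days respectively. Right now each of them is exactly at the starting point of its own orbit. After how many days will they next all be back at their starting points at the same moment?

We need the least common multiple of the intervals.
27 = 3^3
99 = 3^2 × 11
LCM(27, 99) = 3^3 × 11 = 297.

297 days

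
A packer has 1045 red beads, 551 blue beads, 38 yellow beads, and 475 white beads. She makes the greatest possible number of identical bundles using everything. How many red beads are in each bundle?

55

Number of bundles = gcd(1045, 551, 38, 475).
1045 = 5 × 11 × 19
551 = 19 × 29
38 = 2 × 19
475 = 5^2 × 19
gcd(1045, 551, 38, 475) = 19.
red beads per bundle = 1045 / 19 = 55.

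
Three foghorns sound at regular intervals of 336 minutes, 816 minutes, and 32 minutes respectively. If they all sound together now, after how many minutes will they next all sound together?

11424 minutes

The first simultaneous occurrence is after LCM of the individual periods.
336 = 2^4 × 3 × 7
816 = 2^4 × 3 × 17
32 = 2^5
LCM(336, 816, 32) = 2^5 × 3 × 7 × 17 = 11424.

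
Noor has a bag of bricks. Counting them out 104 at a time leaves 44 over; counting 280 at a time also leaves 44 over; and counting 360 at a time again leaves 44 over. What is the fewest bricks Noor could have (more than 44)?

32804

N − 44 must be a common multiple of 104, 280, and 360.
104 = 2^3 × 13
280 = 2^3 × 5 × 7
360 = 2^3 × 3^2 × 5
LCM(104, 280, 360) = 2^3 × 3^2 × 5 × 7 × 13 = 32760.
Smallest N > 44 is LCM + 44 = 32760 + 44 = 32804.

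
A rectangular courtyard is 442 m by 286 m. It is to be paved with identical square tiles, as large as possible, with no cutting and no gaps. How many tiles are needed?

Tile side = gcd(442, 286).
442 = 2 × 13 × 17
286 = 2 × 11 × 13
gcd(442, 286) = 2 × 13 = 26.
Tiles: (442/26) × (286/26) = 17 × 11 = 187.

187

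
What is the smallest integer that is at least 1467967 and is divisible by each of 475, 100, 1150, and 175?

The integer must be a common multiple of 475, 100, 1150, and 175, so a multiple of their LCM.
475 = 5^2 × 19
100 = 2^2 × 5^2
1150 = 2 × 5^2 × 23
175 = 5^2 × 7
LCM(475, 100, 1150, 175) = 2^2 × 5^2 × 7 × 19 × 23 = 305900.
Smallest multiple of 305900 that is ≥ 1467967: ⌈1467967/305900⌉ × 305900 = 5 × 305900 = 1529500.

1529500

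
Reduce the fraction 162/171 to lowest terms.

18/19

162 = 2 × 3^4
171 = 3^2 × 19
gcd(162, 171) = 3^2 = 9.
Divide numerator and denominator by 9: 162/171 = 18/19.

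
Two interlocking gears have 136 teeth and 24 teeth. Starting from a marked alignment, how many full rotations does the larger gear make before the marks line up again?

They are all back at their starting positions together after one LCM of the periods.
136 = 2^3 × 17
24 = 2^3 × 3
LCM(136, 24) = 2^3 × 3 × 17 = 408.
Rotations for period 136: 408 / 136 = 3.

3 rotations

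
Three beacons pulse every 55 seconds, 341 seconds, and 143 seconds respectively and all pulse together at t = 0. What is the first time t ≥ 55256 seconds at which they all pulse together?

Joint pulses occur at multiples of LCM(55, 341, 143).
55 = 5 × 11
341 = 11 × 31
143 = 11 × 13
LCM(55, 341, 143) = 5 × 11 × 13 × 31 = 22165.
Smallest multiple of 22165 that is ≥ 55256: ⌈55256/22165⌉ × 22165 = 3 × 22165 = 66495.

66495 seconds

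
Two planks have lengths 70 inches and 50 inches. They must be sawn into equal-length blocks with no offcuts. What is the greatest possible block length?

10 inches

By the Euclidean algorithm:
70 = 1 × 50 + 20
50 = 2 × 20 + 10
20 = 2 × 10 + 0
gcd(70, 50) = 10.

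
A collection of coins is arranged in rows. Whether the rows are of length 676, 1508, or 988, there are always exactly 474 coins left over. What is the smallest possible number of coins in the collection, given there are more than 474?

N − 474 must be a common multiple of 676, 1508, and 988.
676 = 2^2 × 13^2
1508 = 2^2 × 13 × 29
988 = 2^2 × 13 × 19
LCM(676, 1508, 988) = 2^2 × 13^2 × 19 × 29 = 372476.
Smallest N > 474 is LCM + 474 = 372476 + 474 = 372950.

372950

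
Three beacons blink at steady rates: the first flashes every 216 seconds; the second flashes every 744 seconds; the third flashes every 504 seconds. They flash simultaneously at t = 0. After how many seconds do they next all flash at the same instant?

46872 seconds

The first simultaneous occurrence is after LCM of the individual periods.
216 = 2^3 × 3^3
744 = 2^3 × 3 × 31
504 = 2^3 × 3^2 × 7
LCM(216, 744, 504) = 2^3 × 3^3 × 7 × 31 = 46872.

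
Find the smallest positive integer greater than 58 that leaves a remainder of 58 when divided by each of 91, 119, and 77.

17075

N − 58 must be a common multiple of 91, 119, and 77.
91 = 7 × 13
119 = 7 × 17
77 = 7 × 11
LCM(91, 119, 77) = 7 × 11 × 13 × 17 = 17017.
Smallest N > 58 is LCM + 58 = 17017 + 58 = 17075.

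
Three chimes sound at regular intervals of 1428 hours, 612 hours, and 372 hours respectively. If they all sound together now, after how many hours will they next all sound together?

The first simultaneous occurrence is after LCM of the individual periods.
1428 = 2^2 × 3 × 7 × 17
612 = 2^2 × 3^2 × 17
372 = 2^2 × 3 × 31
LCM(1428, 612, 372) = 2^2 × 3^2 × 7 × 17 × 31 = 132804.

132804 hours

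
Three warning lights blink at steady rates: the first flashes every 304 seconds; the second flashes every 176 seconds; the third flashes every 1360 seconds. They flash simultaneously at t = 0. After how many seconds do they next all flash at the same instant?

284240 seconds

The first simultaneous occurrence is after LCM of the individual periods.
304 = 2^4 × 19
176 = 2^4 × 11
1360 = 2^4 × 5 × 17
LCM(304, 176, 1360) = 2^4 × 5 × 11 × 17 × 19 = 284240.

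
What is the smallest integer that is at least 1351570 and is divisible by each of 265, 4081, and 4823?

The integer must be a common multiple of 265, 4081, and 4823, so a multiple of their LCM.
265 = 5 × 53
4081 = 7 × 11 × 53
4823 = 7 × 13 × 53
LCM(265, 4081, 4823) = 5 × 7 × 11 × 13 × 53 = 265265.
Smallest multiple of 265265 that is ≥ 1351570: ⌈1351570/265265⌉ × 265265 = 6 × 265265 = 1591590.

1591590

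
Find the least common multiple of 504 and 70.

2520

504 = 2^3 × 3^2 × 7
70 = 2 × 5 × 7
LCM(504, 70) = 2^3 × 3^2 × 5 × 7 = 2520.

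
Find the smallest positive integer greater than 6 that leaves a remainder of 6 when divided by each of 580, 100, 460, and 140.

N − 6 must be a common multiple of 580, 100, 460, and 140.
580 = 2^2 × 5 × 29
100 = 2^2 × 5^2
460 = 2^2 × 5 × 23
140 = 2^2 × 5 × 7
LCM(580, 100, 460, 140) = 2^2 × 5^2 × 7 × 23 × 29 = 466900.
Smallest N > 6 is LCM + 6 = 466900 + 6 = 466906.

466906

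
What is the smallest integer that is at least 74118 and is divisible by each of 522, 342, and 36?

79344

The integer must be a common multiple of 522, 342, and 36, so a multiple of their LCM.
522 = 2 × 3^2 × 29
342 = 2 × 3^2 × 19
36 = 2^2 × 3^2
LCM(522, 342, 36) = 2^2 × 3^2 × 19 × 29 = 19836.
Smallest multiple of 19836 that is ≥ 74118: ⌈74118/19836⌉ × 19836 = 4 × 19836 = 79344.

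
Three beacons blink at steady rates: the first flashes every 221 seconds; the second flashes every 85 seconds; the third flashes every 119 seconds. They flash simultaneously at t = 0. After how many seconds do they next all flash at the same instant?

7735 seconds

They coincide at every common multiple of the periods; the first is the LCM.
221 = 13 × 17
85 = 5 × 17
119 = 7 × 17
LCM(221, 85, 119) = 5 × 7 × 13 × 17 = 7735.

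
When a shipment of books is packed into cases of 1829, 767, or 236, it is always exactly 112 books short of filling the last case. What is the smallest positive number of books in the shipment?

Being 112 short of a full case of size k means N ≡ −112 (mod k), i.e. N + 112 is a multiple of each size.
1829 = 31 × 59
767 = 13 × 59
236 = 2^2 × 59
LCM(1829, 767, 236) = 2^2 × 13 × 31 × 59 = 95108.
Smallest positive N is 95108 − 112 = 94996.

94996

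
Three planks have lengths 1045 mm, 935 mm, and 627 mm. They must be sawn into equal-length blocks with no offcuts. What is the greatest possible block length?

This is the greatest common divisor of 1045, 935, and 627.
1045 = 5 × 11 × 19
935 = 5 × 11 × 17
627 = 3 × 11 × 19
gcd(1045, 935, 627) = 11.

11 mm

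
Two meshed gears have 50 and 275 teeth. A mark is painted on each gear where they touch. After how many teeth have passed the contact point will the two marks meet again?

We need the least common multiple of the intervals.
50 = 2 × 5^2
275 = 5^2 × 11
LCM(50, 275) = 2 × 5^2 × 11 = 550.

550 teeth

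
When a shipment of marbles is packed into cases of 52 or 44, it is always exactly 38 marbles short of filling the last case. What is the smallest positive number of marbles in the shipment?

534

Being 38 short of a full case of size k means N ≡ −38 (mod k), i.e. N + 38 is a multiple of each size.
52 = 2^2 × 13
44 = 2^2 × 11
LCM(52, 44) = 2^2 × 11 × 13 = 572.
Smallest positive N is 572 − 38 = 534.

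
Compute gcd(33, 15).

3

33 = 3 × 11
15 = 3 × 5
gcd(33, 15) = 3.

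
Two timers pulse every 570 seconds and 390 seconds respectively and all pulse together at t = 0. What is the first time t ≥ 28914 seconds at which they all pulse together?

29640 seconds

Joint pulses occur at multiples of LCM(570, 390).
570 = 2 × 3 × 5 × 19
390 = 2 × 3 × 5 × 13
LCM(570, 390) = 2 × 3 × 5 × 13 × 19 = 7410.
Smallest multiple of 7410 that is ≥ 28914: ⌈28914/7410⌉ × 7410 = 4 × 7410 = 29640.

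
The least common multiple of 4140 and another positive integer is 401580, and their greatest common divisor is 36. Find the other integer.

gcd × lcm = product of the two integers, so the other integer is (36 × 401580) / 4140 = 3492.

3492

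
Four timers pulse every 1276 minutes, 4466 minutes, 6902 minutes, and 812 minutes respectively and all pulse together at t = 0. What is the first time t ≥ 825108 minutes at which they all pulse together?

911064 minutes

Joint pulses occur at multiples of LCM(1276, 4466, 6902, 812).
1276 = 2^2 × 11 × 29
4466 = 2 × 7 × 11 × 29
6902 = 2 × 7 × 17 × 29
812 = 2^2 × 7 × 29
LCM(1276, 4466, 6902, 812) = 2^2 × 7 × 11 × 17 × 29 = 151844.
Smallest multiple of 151844 that is ≥ 825108: ⌈825108/151844⌉ × 151844 = 6 × 151844 = 911064.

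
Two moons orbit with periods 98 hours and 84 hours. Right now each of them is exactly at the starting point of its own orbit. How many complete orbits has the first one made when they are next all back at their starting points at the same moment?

The first common completion time is the LCM of the periods.
98 = 2 × 7^2
84 = 2^2 × 3 × 7
LCM(98, 84) = 2^2 × 3 × 7^2 = 588.
Orbits for period 98: 588 / 98 = 6.

6 orbits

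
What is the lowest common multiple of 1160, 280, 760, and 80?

308560

1160 = 2^3 × 5 × 29
280 = 2^3 × 5 × 7
760 = 2^3 × 5 × 19
80 = 2^4 × 5
LCM(1160, 280, 760, 80) = 2^4 × 5 × 7 × 19 × 29 = 308560.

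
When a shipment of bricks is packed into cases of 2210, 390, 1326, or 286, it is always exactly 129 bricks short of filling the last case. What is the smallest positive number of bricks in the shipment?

72801

Being 129 short of a full case of size k means N ≡ −129 (mod k), i.e. N + 129 is a multiple of each size.
2210 = 2 × 5 × 13 × 17
390 = 2 × 3 × 5 × 13
1326 = 2 × 3 × 13 × 17
286 = 2 × 11 × 13
LCM(2210, 390, 1326, 286) = 2 × 3 × 5 × 11 × 13 × 17 = 72930.
Smallest positive N is 72930 − 129 = 72801.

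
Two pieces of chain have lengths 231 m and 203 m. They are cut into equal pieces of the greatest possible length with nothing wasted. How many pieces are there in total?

Piece length = gcd(231, 203).
231 = 3 × 7 × 11
203 = 7 × 29
gcd(231, 203) = 7.
Total pieces = 231/7 + 203/7 = 33 + 29 = 62.

62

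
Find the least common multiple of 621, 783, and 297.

621 = 3^3 × 23
783 = 3^3 × 29
297 = 3^3 × 11
LCM(621, 783, 297) = 3^3 × 11 × 23 × 29 = 198099.

198099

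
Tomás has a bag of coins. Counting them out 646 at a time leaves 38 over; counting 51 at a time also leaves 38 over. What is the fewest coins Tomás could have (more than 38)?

1976

N − 38 must be a common multiple of 646 and 51.
646 = 2 × 17 × 19
51 = 3 × 17
LCM(646, 51) = 2 × 3 × 17 × 19 = 1938.
Smallest N > 38 is LCM + 38 = 1938 + 38 = 1976.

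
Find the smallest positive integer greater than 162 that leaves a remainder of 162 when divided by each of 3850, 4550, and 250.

N − 162 must be a common multiple of 3850, 4550, and 250.
3850 = 2 × 5^2 × 7 × 11
4550 = 2 × 5^2 × 7 × 13
250 = 2 × 5^3
LCM(3850, 4550, 250) = 2 × 5^3 × 7 × 11 × 13 = 250250.
Smallest N > 162 is LCM + 162 = 250250 + 162 = 250412.

250412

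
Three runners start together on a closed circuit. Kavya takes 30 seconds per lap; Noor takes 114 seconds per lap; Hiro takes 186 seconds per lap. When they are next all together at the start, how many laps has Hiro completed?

95 laps

They are all back at their starting positions together after one LCM of the periods.
30 = 2 × 3 × 5
114 = 2 × 3 × 19
186 = 2 × 3 × 31
LCM(30, 114, 186) = 2 × 3 × 5 × 19 × 31 = 17670.
Laps for period 186: 17670 / 186 = 95.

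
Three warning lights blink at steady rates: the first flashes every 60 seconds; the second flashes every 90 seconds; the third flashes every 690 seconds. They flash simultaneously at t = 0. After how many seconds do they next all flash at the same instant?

We need the least common multiple of the intervals.
60 = 2^2 × 3 × 5
90 = 2 × 3^2 × 5
690 = 2 × 3 × 5 × 23
LCM(60, 90, 690) = 2^2 × 3^2 × 5 × 23 = 4140.

4140 seconds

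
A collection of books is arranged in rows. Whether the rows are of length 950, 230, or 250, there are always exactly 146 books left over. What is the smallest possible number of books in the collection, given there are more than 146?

109396

N − 146 must be a common multiple of 950, 230, and 250.
950 = 2 × 5^2 × 19
230 = 2 × 5 × 23
250 = 2 × 5^3
LCM(950, 230, 250) = 2 × 5^3 × 19 × 23 = 109250.
Smallest N > 146 is LCM + 146 = 109250 + 146 = 109396.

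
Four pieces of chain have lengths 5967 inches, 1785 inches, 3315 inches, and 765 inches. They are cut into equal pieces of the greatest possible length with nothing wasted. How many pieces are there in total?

232

Piece length = gcd(5967, 1785, 3315, 765).
5967 = 3^3 × 13 × 17
1785 = 3 × 5 × 7 × 17
3315 = 3 × 5 × 13 × 17
765 = 3^2 × 5 × 17
gcd(5967, 1785, 3315, 765) = 3 × 17 = 51.
Total pieces = 5967/51 + 1785/51 + 3315/51 + 765/51 = 117 + 35 + 65 + 15 = 232.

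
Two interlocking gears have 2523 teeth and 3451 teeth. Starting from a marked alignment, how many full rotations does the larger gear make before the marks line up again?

87 rotations

They are all back at their starting positions together after one LCM of the periods.
2523 = 3 × 29^2
3451 = 7 × 17 × 29
LCM(2523, 3451) = 3 × 7 × 17 × 29^2 = 300237.
Rotations for period 3451: 300237 / 3451 = 87.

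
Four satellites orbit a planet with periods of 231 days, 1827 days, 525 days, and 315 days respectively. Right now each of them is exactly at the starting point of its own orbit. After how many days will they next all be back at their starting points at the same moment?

502425 days

They coincide at every common multiple of the periods; the first is the LCM.
231 = 3 × 7 × 11
1827 = 3^2 × 7 × 29
525 = 3 × 5^2 × 7
315 = 3^2 × 5 × 7
LCM(231, 1827, 525, 315) = 3^2 × 5^2 × 7 × 11 × 29 = 502425.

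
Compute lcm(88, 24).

264

88 = 2^3 × 11
24 = 2^3 × 3
LCM(88, 24) = 2^3 × 3 × 11 = 264.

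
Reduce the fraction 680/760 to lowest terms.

680 = 2^3 × 5 × 17
760 = 2^3 × 5 × 19
gcd(680, 760) = 2^3 × 5 = 40.
Divide numerator and denominator by 40: 680/760 = 17/19.

17/19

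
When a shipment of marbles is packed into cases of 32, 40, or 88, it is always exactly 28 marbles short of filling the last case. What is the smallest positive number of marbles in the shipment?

1732

Being 28 short of a full case of size k means N ≡ −28 (mod k), i.e. N + 28 is a multiple of each size.
32 = 2^5
40 = 2^3 × 5
88 = 2^3 × 11
LCM(32, 40, 88) = 2^5 × 5 × 11 = 1760.
Smallest positive N is 1760 − 28 = 1732.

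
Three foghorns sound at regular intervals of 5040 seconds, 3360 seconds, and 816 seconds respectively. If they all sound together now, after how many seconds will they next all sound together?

They coincide at every common multiple of the periods; the first is the LCM.
5040 = 2^4 × 3^2 × 5 × 7
3360 = 2^5 × 3 × 5 × 7
816 = 2^4 × 3 × 17
LCM(5040, 3360, 816) = 2^5 × 3^2 × 5 × 7 × 17 = 171360.

171360 seconds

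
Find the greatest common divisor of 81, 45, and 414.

81 = 3^4
45 = 3^2 × 5
414 = 2 × 3^2 × 23
gcd(81, 45, 414) = 3^2 = 9.

9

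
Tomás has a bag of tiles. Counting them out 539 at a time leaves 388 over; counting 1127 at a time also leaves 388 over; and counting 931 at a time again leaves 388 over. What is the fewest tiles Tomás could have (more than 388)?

235931

N − 388 must be a common multiple of 539, 1127, and 931.
539 = 7^2 × 11
1127 = 7^2 × 23
931 = 7^2 × 19
LCM(539, 1127, 931) = 7^2 × 11 × 19 × 23 = 235543.
Smallest N > 388 is LCM + 388 = 235543 + 388 = 235931.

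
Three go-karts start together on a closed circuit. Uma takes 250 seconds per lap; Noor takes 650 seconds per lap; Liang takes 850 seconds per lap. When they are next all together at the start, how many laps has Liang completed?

All finish a whole number of cycles simultaneously at t = LCM of the periods.
250 = 2 × 5^3
650 = 2 × 5^2 × 13
850 = 2 × 5^2 × 17
LCM(250, 650, 850) = 2 × 5^3 × 13 × 17 = 55250.
Laps for period 850: 55250 / 850 = 65.

65 laps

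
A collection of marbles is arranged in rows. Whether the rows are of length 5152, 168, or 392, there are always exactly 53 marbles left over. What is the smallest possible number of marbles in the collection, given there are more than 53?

108245

N − 53 must be a common multiple of 5152, 168, and 392.
5152 = 2^5 × 7 × 23
168 = 2^3 × 3 × 7
392 = 2^3 × 7^2
LCM(5152, 168, 392) = 2^5 × 3 × 7^2 × 23 = 108192.
Smallest N > 53 is LCM + 53 = 108192 + 53 = 108245.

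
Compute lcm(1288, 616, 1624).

410872

1288 = 2^3 × 7 × 23
616 = 2^3 × 7 × 11
1624 = 2^3 × 7 × 29
LCM(1288, 616, 1624) = 2^3 × 7 × 11 × 23 × 29 = 410872.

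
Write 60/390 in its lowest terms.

60 = 2^2 × 3 × 5
390 = 2 × 3 × 5 × 13
gcd(60, 390) = 2 × 3 × 5 = 30.
Divide numerator and denominator by 30: 60/390 = 2/13.

2/13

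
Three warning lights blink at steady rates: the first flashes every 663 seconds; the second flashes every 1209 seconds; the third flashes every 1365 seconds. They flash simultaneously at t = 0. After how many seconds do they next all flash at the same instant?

719355 seconds

The first simultaneous occurrence is after LCM of the individual periods.
663 = 3 × 13 × 17
1209 = 3 × 13 × 31
1365 = 3 × 5 × 7 × 13
LCM(663, 1209, 1365) = 3 × 5 × 7 × 13 × 17 × 31 = 719355.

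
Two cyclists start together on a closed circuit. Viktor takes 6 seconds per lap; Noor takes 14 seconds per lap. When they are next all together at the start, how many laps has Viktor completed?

7 laps

They are all back at their starting positions together after one LCM of the periods.
6 = 2 × 3
14 = 2 × 7
LCM(6, 14) = 2 × 3 × 7 = 42.
Laps for period 6: 42 / 6 = 7.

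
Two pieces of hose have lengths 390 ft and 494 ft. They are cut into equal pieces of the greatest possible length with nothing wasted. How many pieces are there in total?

34

Piece length = gcd(390, 494).
390 = 2 × 3 × 5 × 13
494 = 2 × 13 × 19
gcd(390, 494) = 2 × 13 = 26.
Total pieces = 390/26 + 494/26 = 15 + 19 = 34.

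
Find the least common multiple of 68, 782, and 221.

68 = 2^2 × 17
782 = 2 × 17 × 23
221 = 13 × 17
LCM(68, 782, 221) = 2^2 × 13 × 17 × 23 = 20332.

20332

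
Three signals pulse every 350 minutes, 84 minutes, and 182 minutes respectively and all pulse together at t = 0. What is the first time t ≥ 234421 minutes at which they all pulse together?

245700 minutes

Joint pulses occur at multiples of LCM(350, 84, 182).
350 = 2 × 5^2 × 7
84 = 2^2 × 3 × 7
182 = 2 × 7 × 13
LCM(350, 84, 182) = 2^2 × 3 × 5^2 × 7 × 13 = 27300.
Smallest multiple of 27300 that is ≥ 234421: ⌈234421/27300⌉ × 27300 = 9 × 27300 = 245700.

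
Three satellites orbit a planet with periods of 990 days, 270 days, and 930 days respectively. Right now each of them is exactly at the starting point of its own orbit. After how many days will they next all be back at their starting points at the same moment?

92070 days

We need the least common multiple of the intervals.
990 = 2 × 3^2 × 5 × 11
270 = 2 × 3^3 × 5
930 = 2 × 3 × 5 × 31
LCM(990, 270, 930) = 2 × 3^3 × 5 × 11 × 31 = 92070.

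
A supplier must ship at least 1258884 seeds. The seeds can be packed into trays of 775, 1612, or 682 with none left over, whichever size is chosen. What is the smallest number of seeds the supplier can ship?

1329900

The number of seeds must be a common multiple of 775, 1612, and 682, so a multiple of their LCM.
775 = 5^2 × 31
1612 = 2^2 × 13 × 31
682 = 2 × 11 × 31
LCM(775, 1612, 682) = 2^2 × 5^2 × 11 × 13 × 31 = 443300.
Smallest multiple of 443300 that is ≥ 1258884: ⌈1258884/443300⌉ × 443300 = 3 × 443300 = 1329900.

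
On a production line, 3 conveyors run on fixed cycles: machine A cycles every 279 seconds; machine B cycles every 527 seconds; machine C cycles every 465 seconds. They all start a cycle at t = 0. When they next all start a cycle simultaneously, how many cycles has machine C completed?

They are all back at their starting positions together after one LCM of the periods.
279 = 3^2 × 31
527 = 17 × 31
465 = 3 × 5 × 31
LCM(279, 527, 465) = 3^2 × 5 × 17 × 31 = 23715.
Cycles for period 465: 23715 / 465 = 51.

51 cycles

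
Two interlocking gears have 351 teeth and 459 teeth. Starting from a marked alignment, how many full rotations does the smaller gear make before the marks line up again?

17 rotations

All finish a whole number of cycles simultaneously at t = LCM of the periods.
351 = 3^3 × 13
459 = 3^3 × 17
LCM(351, 459) = 3^3 × 13 × 17 = 5967.
Rotations for period 351: 5967 / 351 = 17.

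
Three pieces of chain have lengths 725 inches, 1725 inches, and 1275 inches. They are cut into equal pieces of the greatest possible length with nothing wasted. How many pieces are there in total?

Piece length = gcd(725, 1725, 1275).
725 = 5^2 × 29
1725 = 3 × 5^2 × 23
1275 = 3 × 5^2 × 17
gcd(725, 1725, 1275) = 5^2 = 25.
Total pieces = 725/25 + 1725/25 + 1275/25 = 29 + 69 + 51 = 149.

149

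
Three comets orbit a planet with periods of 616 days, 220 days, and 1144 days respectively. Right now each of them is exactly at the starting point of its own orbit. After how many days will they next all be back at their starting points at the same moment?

40040 days

They coincide at every common multiple of the periods; the first is the LCM.
616 = 2^3 × 7 × 11
220 = 2^2 × 5 × 11
1144 = 2^3 × 11 × 13
LCM(616, 220, 1144) = 2^3 × 5 × 7 × 11 × 13 = 40040.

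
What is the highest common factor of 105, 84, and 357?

21

105 = 3 × 5 × 7
84 = 2^2 × 3 × 7
357 = 3 × 7 × 17
gcd(105, 84, 357) = 3 × 7 = 21.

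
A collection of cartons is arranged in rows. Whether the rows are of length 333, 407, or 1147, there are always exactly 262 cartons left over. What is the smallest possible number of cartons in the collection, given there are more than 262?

113815

N − 262 must be a common multiple of 333, 407, and 1147.
333 = 3^2 × 37
407 = 11 × 37
1147 = 31 × 37
LCM(333, 407, 1147) = 3^2 × 11 × 31 × 37 = 113553.
Smallest N > 262 is LCM + 262 = 113553 + 262 = 113815.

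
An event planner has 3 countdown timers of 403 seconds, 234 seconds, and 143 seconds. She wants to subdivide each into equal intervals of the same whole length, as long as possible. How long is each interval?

The interval must divide each timer length; the longest such is the gcd.
403 = 13 × 31
234 = 2 × 3^2 × 13
143 = 11 × 13
gcd(403, 234, 143) = 13.

13 seconds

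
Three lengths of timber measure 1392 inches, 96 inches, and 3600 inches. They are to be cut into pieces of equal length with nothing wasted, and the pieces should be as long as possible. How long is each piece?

48 inches

The greatest length dividing all of 1392, 96, and 3600 is their gcd.
1392 = 2^4 × 3 × 29
96 = 2^5 × 3
3600 = 2^4 × 3^2 × 5^2
gcd(1392, 96, 3600) = 2^4 × 3 = 48.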